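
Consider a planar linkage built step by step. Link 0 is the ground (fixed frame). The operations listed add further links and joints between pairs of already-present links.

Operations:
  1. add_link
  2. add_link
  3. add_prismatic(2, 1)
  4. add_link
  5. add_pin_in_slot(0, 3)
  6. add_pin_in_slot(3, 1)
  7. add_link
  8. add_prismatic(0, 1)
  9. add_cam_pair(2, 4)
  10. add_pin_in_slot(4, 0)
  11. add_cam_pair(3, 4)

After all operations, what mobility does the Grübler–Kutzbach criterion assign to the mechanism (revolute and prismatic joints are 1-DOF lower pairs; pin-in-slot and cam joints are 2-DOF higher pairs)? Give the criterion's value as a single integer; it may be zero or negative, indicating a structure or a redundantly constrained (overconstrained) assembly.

L=1 J1=0 J2=0
add link → L=2 J1=0 J2=0
add link → L=3 J1=0 J2=0
P@2,1 dof=1 J1 → L=3 J1=1 J2=0
add link → L=4 J1=1 J2=0
PS@0,3 dof=2 J2 → L=4 J1=1 J2=1
PS@3,1 dof=2 J2 → L=4 J1=1 J2=2
add link → L=5 J1=1 J2=2
P@0,1 dof=1 J1 → L=5 J1=2 J2=2
C@2,4 dof=2 J2 → L=5 J1=2 J2=3
PS@4,0 dof=2 J2 → L=5 J1=2 J2=4
C@3,4 dof=2 J2 → L=5 J1=2 J2=5
M=3(L−1)−2J1−J2=3·4−2·2−5=3

M = 3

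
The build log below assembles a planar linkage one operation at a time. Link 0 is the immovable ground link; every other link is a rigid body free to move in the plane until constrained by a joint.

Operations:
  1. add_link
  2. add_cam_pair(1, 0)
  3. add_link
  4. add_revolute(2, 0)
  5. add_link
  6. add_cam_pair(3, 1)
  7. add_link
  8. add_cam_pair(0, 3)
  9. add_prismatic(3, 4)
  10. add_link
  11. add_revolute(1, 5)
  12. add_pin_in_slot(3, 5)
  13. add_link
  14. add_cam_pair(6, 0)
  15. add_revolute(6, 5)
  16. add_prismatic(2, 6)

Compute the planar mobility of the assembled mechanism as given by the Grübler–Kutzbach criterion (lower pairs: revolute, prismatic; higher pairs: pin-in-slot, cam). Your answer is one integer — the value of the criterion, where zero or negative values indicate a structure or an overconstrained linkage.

M = 3

ground; <1,0,0>
#1 <2,0,0>
C:1↔0 J2 <2,0,1>
#2 <3,0,1>
R:2↔0 J1 <3,1,1>
#3 <4,1,1>
C:3↔1 J2 <4,1,2>
#4 <5,1,2>
C:0↔3 J2 <5,1,3>
P:3↔4 J1 <5,2,3>
#5 <6,2,3>
R:1↔5 J1 <6,3,3>
PS:3↔5 J2 <6,3,4>
#6 <7,3,4>
C:6↔0 J2 <7,3,5>
R:6↔5 J1 <7,4,5>
P:2↔6 J1 <7,5,5>
3×6 − 2×5 − 1×5 = 3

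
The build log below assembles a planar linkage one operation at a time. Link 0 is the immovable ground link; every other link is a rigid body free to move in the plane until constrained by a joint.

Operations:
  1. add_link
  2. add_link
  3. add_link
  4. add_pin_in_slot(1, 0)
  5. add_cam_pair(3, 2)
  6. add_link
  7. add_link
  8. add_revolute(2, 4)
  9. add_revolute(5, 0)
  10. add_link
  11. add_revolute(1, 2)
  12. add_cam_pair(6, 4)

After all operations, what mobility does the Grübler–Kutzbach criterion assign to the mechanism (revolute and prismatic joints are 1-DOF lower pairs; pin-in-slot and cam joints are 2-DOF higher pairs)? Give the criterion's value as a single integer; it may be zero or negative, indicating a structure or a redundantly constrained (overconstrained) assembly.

[1;0;0] (link 0 is ground)
L+ [2;0;0]
L+ [3;0;0]
L+ [4;0;0]
PS(1,0)∈J2 [4;0;1]
C(3,2)∈J2 [4;0;2]
L+ [5;0;2]
L+ [6;0;2]
R(2,4)∈J1 [6;1;2]
R(5,0)∈J1 [6;2;2]
L+ [7;2;2]
R(1,2)∈J1 [7;3;2]
C(6,4)∈J2 [7;3;3]
mobility = 18 − 6 − 3 = 9

M = 9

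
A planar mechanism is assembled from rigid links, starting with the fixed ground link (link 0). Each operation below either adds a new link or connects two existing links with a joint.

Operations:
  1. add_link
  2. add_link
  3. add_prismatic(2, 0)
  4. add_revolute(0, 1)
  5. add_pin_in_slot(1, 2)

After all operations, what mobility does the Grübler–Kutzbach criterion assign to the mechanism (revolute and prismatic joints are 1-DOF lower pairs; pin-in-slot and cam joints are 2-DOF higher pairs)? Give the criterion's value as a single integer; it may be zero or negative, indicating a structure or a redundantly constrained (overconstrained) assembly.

M = 1

[1;0;0] (link 0 is ground)
L+ [2;0;0]
L+ [3;0;0]
P(2,0)∈J1 [3;1;0]
R(0,1)∈J1 [3;2;0]
PS(1,2)∈J2 [3;2;1]
mobility = 6 − 4 − 1 = 1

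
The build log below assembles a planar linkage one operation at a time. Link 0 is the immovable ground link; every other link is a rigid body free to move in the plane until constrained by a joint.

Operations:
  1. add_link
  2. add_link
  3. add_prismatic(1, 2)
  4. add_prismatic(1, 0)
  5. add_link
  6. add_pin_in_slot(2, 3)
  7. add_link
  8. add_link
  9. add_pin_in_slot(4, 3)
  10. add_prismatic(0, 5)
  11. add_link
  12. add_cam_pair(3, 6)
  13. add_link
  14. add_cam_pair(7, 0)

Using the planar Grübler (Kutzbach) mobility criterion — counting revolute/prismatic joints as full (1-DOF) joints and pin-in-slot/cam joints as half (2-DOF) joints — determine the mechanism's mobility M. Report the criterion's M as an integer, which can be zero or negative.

(L,J1,J2)=(1,0,0); link0 fixed
link1: (2,0,0)
link2: (3,0,0)
P 1-2 [J1]: (3,1,0)
P 1-0 [J1]: (3,2,0)
link3: (4,2,0)
PS 2-3 [J2]: (4,2,1)
link4: (5,2,1)
link5: (6,2,1)
PS 4-3 [J2]: (6,2,2)
P 0-5 [J1]: (6,3,2)
link6: (7,3,2)
C 3-6 [J2]: (7,3,3)
link7: (8,3,3)
C 7-0 [J2]: (8,3,4)
Grübler: 3·7 − 2·3 − 4 = 11

M = 11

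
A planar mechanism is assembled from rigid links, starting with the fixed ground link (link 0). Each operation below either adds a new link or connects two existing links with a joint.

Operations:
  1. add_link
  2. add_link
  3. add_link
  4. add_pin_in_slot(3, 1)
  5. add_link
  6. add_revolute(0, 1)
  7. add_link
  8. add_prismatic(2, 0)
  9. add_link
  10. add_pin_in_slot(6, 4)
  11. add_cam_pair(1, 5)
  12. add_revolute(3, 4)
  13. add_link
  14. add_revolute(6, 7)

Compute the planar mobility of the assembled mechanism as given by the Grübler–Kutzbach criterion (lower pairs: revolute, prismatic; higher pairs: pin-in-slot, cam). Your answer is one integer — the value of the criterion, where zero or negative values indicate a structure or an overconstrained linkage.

M = 10

ground; <1,0,0>
#1 <2,0,0>
#2 <3,0,0>
#3 <4,0,0>
PS:3↔1 J2 <4,0,1>
#4 <5,0,1>
R:0↔1 J1 <5,1,1>
#5 <6,1,1>
P:2↔0 J1 <6,2,1>
#6 <7,2,1>
PS:6↔4 J2 <7,2,2>
C:1↔5 J2 <7,2,3>
R:3↔4 J1 <7,3,3>
#7 <8,3,3>
R:6↔7 J1 <8,4,3>
3×7 − 2×4 − 1×3 = 10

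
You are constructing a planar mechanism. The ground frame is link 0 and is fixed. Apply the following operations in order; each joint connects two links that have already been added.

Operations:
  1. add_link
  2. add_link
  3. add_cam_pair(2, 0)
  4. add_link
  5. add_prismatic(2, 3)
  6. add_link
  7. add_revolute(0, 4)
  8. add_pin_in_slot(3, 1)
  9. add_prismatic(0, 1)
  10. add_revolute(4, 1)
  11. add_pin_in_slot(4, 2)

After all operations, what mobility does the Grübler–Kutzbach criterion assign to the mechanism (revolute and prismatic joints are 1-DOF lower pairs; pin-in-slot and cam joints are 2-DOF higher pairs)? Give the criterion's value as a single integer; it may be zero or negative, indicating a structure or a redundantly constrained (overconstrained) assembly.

link 0 = ground. State L|J1|J2 = 1|0|0
+link1  2|0|0
+link2  3|0|0
C(2,0) f=2→J2  3|0|1
+link3  4|0|1
P(2,3) f=1→J1  4|1|1
+link4  5|1|1
R(0,4) f=1→J1  5|2|1
PS(3,1) f=2→J2  5|2|2
P(0,1) f=1→J1  5|3|2
R(4,1) f=1→J1  5|4|2
PS(4,2) f=2→J2  5|4|3
M = 3(5−1)−2·4−3 = 12−8−3 = 1

M = 1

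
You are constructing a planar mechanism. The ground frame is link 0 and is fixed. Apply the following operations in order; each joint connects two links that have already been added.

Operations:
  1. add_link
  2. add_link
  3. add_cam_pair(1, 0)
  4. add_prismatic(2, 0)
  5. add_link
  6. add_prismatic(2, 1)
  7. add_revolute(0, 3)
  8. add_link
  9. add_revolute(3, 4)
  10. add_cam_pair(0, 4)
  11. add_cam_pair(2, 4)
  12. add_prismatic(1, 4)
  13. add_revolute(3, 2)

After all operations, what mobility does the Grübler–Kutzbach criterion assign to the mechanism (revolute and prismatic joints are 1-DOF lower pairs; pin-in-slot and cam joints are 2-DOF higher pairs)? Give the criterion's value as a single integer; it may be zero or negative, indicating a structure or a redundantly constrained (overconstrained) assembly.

M = -3

ground; <1,0,0>
#1 <2,0,0>
#2 <3,0,0>
C:1↔0 J2 <3,0,1>
P:2↔0 J1 <3,1,1>
#3 <4,1,1>
P:2↔1 J1 <4,2,1>
R:0↔3 J1 <4,3,1>
#4 <5,3,1>
R:3↔4 J1 <5,4,1>
C:0↔4 J2 <5,4,2>
C:2↔4 J2 <5,4,3>
P:1↔4 J1 <5,5,3>
R:3↔2 J1 <5,6,3>
3×4 − 2×6 − 1×3 = -3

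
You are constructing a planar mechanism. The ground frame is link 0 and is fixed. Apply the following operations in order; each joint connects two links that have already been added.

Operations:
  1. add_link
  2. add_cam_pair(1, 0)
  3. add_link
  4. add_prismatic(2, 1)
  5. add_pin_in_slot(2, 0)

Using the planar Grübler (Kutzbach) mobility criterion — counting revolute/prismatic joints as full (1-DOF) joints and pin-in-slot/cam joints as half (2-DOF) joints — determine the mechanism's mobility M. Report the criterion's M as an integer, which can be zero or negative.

(L,J1,J2)=(1,0,0); link0 fixed
link1: (2,0,0)
C 1-0 [J2]: (2,0,1)
link2: (3,0,1)
P 2-1 [J1]: (3,1,1)
PS 2-0 [J2]: (3,1,2)
Grübler: 3·2 − 2·1 − 2 = 2

M = 2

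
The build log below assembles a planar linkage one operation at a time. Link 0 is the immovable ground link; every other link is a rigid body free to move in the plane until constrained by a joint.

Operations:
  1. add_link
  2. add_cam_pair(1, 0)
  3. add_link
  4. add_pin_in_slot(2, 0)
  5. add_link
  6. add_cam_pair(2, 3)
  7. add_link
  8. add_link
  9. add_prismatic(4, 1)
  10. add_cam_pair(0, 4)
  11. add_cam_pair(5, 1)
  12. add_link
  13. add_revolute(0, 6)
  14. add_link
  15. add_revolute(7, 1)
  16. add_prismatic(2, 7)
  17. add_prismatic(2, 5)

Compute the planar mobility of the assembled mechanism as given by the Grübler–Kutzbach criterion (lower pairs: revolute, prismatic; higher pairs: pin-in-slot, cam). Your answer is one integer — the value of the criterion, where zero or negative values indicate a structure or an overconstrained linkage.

M = 6

ground; <1,0,0>
#1 <2,0,0>
C:1↔0 J2 <2,0,1>
#2 <3,0,1>
PS:2↔0 J2 <3,0,2>
#3 <4,0,2>
C:2↔3 J2 <4,0,3>
#4 <5,0,3>
#5 <6,0,3>
P:4↔1 J1 <6,1,3>
C:0↔4 J2 <6,1,4>
C:5↔1 J2 <6,1,5>
#6 <7,1,5>
R:0↔6 J1 <7,2,5>
#7 <8,2,5>
R:7↔1 J1 <8,3,5>
P:2↔7 J1 <8,4,5>
P:2↔5 J1 <8,5,5>
3×7 − 2×5 − 1×5 = 6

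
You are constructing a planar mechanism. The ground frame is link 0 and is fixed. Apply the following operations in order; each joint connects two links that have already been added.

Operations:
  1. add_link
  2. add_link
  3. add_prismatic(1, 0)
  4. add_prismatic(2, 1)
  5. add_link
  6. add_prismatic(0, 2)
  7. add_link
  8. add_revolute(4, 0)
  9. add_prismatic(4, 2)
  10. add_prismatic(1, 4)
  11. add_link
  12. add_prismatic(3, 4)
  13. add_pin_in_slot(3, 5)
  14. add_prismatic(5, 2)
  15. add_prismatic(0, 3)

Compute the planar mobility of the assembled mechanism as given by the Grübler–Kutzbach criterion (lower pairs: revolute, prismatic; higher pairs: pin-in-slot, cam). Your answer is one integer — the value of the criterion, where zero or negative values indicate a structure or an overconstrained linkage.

M = -4

ground; <1,0,0>
#1 <2,0,0>
#2 <3,0,0>
P:1↔0 J1 <3,1,0>
P:2↔1 J1 <3,2,0>
#3 <4,2,0>
P:0↔2 J1 <4,3,0>
#4 <5,3,0>
R:4↔0 J1 <5,4,0>
P:4↔2 J1 <5,5,0>
P:1↔4 J1 <5,6,0>
#5 <6,6,0>
P:3↔4 J1 <6,7,0>
PS:3↔5 J2 <6,7,1>
P:5↔2 J1 <6,8,1>
P:0↔3 J1 <6,9,1>
3×5 − 2×9 − 1×1 = -4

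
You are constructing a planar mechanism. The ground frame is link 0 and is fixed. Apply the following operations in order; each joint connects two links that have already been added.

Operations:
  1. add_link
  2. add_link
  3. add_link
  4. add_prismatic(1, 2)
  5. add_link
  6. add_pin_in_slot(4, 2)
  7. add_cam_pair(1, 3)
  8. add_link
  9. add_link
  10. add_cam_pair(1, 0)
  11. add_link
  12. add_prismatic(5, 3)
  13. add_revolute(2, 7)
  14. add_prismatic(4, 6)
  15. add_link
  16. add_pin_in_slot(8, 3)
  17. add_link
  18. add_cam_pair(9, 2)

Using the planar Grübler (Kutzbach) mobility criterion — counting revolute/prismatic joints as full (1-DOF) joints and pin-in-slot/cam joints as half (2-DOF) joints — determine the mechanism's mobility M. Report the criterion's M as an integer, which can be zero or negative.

M = 14

(L,J1,J2)=(1,0,0); link0 fixed
link1: (2,0,0)
link2: (3,0,0)
link3: (4,0,0)
P 1-2 [J1]: (4,1,0)
link4: (5,1,0)
PS 4-2 [J2]: (5,1,1)
C 1-3 [J2]: (5,1,2)
link5: (6,1,2)
link6: (7,1,2)
C 1-0 [J2]: (7,1,3)
link7: (8,1,3)
P 5-3 [J1]: (8,2,3)
R 2-7 [J1]: (8,3,3)
P 4-6 [J1]: (8,4,3)
link8: (9,4,3)
PS 8-3 [J2]: (9,4,4)
link9: (10,4,4)
C 9-2 [J2]: (10,4,5)
Grübler: 3·9 − 2·4 − 5 = 14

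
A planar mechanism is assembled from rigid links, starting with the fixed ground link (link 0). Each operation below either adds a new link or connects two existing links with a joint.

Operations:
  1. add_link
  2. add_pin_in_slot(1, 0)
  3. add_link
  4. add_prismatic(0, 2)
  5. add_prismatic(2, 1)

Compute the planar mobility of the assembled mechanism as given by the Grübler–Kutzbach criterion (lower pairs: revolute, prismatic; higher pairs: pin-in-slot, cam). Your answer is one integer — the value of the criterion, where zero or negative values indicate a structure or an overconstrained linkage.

M = 1

(L,J1,J2)=(1,0,0); link0 fixed
link1: (2,0,0)
PS 1-0 [J2]: (2,0,1)
link2: (3,0,1)
P 0-2 [J1]: (3,1,1)
P 2-1 [J1]: (3,2,1)
Grübler: 3·2 − 2·2 − 1 = 1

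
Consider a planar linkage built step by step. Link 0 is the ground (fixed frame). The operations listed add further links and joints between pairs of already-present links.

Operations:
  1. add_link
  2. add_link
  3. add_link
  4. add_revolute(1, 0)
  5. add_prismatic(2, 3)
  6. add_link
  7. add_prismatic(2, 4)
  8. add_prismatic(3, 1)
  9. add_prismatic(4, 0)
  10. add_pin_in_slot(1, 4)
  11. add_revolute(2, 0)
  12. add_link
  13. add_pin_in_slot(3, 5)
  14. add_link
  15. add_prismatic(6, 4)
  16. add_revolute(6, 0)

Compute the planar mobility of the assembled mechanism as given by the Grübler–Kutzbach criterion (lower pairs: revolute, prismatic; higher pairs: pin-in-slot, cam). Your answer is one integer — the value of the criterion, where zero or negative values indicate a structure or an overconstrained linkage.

M = 0

[1;0;0] (link 0 is ground)
L+ [2;0;0]
L+ [3;0;0]
L+ [4;0;0]
R(1,0)∈J1 [4;1;0]
P(2,3)∈J1 [4;2;0]
L+ [5;2;0]
P(2,4)∈J1 [5;3;0]
P(3,1)∈J1 [5;4;0]
P(4,0)∈J1 [5;5;0]
PS(1,4)∈J2 [5;5;1]
R(2,0)∈J1 [5;6;1]
L+ [6;6;1]
PS(3,5)∈J2 [6;6;2]
L+ [7;6;2]
P(6,4)∈J1 [7;7;2]
R(6,0)∈J1 [7;8;2]
mobility = 18 − 16 − 2 = 0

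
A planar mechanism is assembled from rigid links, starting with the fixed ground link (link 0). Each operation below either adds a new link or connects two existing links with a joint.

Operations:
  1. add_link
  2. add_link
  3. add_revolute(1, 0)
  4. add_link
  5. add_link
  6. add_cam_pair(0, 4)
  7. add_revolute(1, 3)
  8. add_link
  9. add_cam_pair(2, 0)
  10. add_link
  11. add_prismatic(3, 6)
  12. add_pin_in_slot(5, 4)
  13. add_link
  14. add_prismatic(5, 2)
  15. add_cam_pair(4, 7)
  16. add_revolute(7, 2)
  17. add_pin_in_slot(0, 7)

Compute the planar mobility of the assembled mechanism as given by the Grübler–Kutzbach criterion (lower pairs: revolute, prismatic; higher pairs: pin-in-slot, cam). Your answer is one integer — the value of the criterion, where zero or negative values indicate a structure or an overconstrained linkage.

(L,J1,J2)=(1,0,0); link0 fixed
link1: (2,0,0)
link2: (3,0,0)
R 1-0 [J1]: (3,1,0)
link3: (4,1,0)
link4: (5,1,0)
C 0-4 [J2]: (5,1,1)
R 1-3 [J1]: (5,2,1)
link5: (6,2,1)
C 2-0 [J2]: (6,2,2)
link6: (7,2,2)
P 3-6 [J1]: (7,3,2)
PS 5-4 [J2]: (7,3,3)
link7: (8,3,3)
P 5-2 [J1]: (8,4,3)
C 4-7 [J2]: (8,4,4)
R 7-2 [J1]: (8,5,4)
PS 0-7 [J2]: (8,5,5)
Grübler: 3·7 − 2·5 − 5 = 6

M = 6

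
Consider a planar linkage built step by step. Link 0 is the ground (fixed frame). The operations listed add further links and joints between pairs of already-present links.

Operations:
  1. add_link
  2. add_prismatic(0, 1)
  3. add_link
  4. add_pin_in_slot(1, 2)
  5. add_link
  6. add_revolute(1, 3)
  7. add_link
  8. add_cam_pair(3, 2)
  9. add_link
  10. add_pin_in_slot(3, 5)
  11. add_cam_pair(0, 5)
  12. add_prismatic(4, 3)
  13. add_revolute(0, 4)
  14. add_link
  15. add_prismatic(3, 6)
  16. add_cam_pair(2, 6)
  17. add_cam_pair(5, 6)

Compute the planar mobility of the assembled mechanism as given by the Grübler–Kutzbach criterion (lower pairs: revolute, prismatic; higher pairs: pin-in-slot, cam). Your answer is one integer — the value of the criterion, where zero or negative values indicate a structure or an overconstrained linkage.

M = 2

link 0 = ground. State L|J1|J2 = 1|0|0
+link1  2|0|0
P(0,1) f=1→J1  2|1|0
+link2  3|1|0
PS(1,2) f=2→J2  3|1|1
+link3  4|1|1
R(1,3) f=1→J1  4|2|1
+link4  5|2|1
C(3,2) f=2→J2  5|2|2
+link5  6|2|2
PS(3,5) f=2→J2  6|2|3
C(0,5) f=2→J2  6|2|4
P(4,3) f=1→J1  6|3|4
R(0,4) f=1→J1  6|4|4
+link6  7|4|4
P(3,6) f=1→J1  7|5|4
C(2,6) f=2→J2  7|5|5
C(5,6) f=2→J2  7|5|6
M = 3(7−1)−2·5−6 = 18−10−6 = 2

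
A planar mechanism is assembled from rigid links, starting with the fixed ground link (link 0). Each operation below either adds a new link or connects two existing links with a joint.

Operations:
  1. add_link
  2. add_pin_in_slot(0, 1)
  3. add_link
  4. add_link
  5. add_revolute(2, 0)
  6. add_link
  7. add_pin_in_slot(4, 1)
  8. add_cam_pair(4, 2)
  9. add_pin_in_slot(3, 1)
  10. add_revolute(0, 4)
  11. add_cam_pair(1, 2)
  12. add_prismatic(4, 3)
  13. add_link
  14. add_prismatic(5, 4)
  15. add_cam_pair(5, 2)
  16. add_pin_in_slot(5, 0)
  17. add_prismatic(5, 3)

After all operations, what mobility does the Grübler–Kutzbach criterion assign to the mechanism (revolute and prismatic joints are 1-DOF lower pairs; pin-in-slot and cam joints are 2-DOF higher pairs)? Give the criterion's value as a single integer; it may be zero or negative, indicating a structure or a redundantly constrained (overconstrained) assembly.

M = -2

L=1 J1=0 J2=0
add link → L=2 J1=0 J2=0
PS@0,1 dof=2 J2 → L=2 J1=0 J2=1
add link → L=3 J1=0 J2=1
add link → L=4 J1=0 J2=1
R@2,0 dof=1 J1 → L=4 J1=1 J2=1
add link → L=5 J1=1 J2=1
PS@4,1 dof=2 J2 → L=5 J1=1 J2=2
C@4,2 dof=2 J2 → L=5 J1=1 J2=3
PS@3,1 dof=2 J2 → L=5 J1=1 J2=4
R@0,4 dof=1 J1 → L=5 J1=2 J2=4
C@1,2 dof=2 J2 → L=5 J1=2 J2=5
P@4,3 dof=1 J1 → L=5 J1=3 J2=5
add link → L=6 J1=3 J2=5
P@5,4 dof=1 J1 → L=6 J1=4 J2=5
C@5,2 dof=2 J2 → L=6 J1=4 J2=6
PS@5,0 dof=2 J2 → L=6 J1=4 J2=7
P@5,3 dof=1 J1 → L=6 J1=5 J2=7
M=3(L−1)−2J1−J2=3·5−2·5−7=-2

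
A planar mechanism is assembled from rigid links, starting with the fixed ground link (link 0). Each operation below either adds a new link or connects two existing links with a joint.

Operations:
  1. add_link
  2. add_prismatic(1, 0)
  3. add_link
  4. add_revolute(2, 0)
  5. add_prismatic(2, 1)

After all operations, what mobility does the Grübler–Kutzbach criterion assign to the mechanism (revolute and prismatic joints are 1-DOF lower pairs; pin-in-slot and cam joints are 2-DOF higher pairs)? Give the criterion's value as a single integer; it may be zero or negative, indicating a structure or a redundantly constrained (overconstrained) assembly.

M = 0

[1;0;0] (link 0 is ground)
L+ [2;0;0]
P(1,0)∈J1 [2;1;0]
L+ [3;1;0]
R(2,0)∈J1 [3;2;0]
P(2,1)∈J1 [3;3;0]
mobility = 6 − 6 − 0 = 0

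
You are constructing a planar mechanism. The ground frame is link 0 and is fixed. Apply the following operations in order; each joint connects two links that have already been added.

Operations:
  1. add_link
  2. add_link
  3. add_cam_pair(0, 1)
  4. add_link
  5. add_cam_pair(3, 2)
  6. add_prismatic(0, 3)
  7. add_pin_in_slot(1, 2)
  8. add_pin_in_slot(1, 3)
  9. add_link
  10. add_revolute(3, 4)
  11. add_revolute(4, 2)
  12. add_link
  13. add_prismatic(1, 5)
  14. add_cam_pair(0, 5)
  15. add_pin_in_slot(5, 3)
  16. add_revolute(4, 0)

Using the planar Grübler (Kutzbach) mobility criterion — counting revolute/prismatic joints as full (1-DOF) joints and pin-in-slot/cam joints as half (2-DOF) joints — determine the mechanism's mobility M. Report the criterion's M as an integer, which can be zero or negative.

ground; <1,0,0>
#1 <2,0,0>
#2 <3,0,0>
C:0↔1 J2 <3,0,1>
#3 <4,0,1>
C:3↔2 J2 <4,0,2>
P:0↔3 J1 <4,1,2>
PS:1↔2 J2 <4,1,3>
PS:1↔3 J2 <4,1,4>
#4 <5,1,4>
R:3↔4 J1 <5,2,4>
R:4↔2 J1 <5,3,4>
#5 <6,3,4>
P:1↔5 J1 <6,4,4>
C:0↔5 J2 <6,4,5>
PS:5↔3 J2 <6,4,6>
R:4↔0 J1 <6,5,6>
3×5 − 2×5 − 1×6 = -1

M = -1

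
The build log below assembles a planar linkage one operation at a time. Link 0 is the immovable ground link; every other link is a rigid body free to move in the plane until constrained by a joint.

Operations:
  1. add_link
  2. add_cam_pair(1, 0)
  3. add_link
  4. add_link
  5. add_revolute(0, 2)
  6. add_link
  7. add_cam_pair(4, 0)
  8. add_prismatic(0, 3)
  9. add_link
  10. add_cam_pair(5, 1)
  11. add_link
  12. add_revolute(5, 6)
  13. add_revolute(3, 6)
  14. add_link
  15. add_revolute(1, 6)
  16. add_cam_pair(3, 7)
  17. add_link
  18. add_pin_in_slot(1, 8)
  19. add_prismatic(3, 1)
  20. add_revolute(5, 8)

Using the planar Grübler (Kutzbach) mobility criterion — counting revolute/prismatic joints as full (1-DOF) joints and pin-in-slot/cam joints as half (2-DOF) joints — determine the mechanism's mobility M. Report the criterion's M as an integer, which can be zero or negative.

M = 5

ground; <1,0,0>
#1 <2,0,0>
C:1↔0 J2 <2,0,1>
#2 <3,0,1>
#3 <4,0,1>
R:0↔2 J1 <4,1,1>
#4 <5,1,1>
C:4↔0 J2 <5,1,2>
P:0↔3 J1 <5,2,2>
#5 <6,2,2>
C:5↔1 J2 <6,2,3>
#6 <7,2,3>
R:5↔6 J1 <7,3,3>
R:3↔6 J1 <7,4,3>
#7 <8,4,3>
R:1↔6 J1 <8,5,3>
C:3↔7 J2 <8,5,4>
#8 <9,5,4>
PS:1↔8 J2 <9,5,5>
P:3↔1 J1 <9,6,5>
R:5↔8 J1 <9,7,5>
3×8 − 2×7 − 1×5 = 5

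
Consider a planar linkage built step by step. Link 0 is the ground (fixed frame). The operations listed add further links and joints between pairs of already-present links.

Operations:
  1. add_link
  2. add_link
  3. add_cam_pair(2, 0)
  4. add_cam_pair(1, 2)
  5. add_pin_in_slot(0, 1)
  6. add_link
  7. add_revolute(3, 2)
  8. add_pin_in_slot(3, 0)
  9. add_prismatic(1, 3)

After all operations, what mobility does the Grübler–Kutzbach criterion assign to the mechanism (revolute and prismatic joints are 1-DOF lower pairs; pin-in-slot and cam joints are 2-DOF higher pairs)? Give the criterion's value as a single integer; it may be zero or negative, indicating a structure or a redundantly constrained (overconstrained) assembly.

L=1 J1=0 J2=0
add link → L=2 J1=0 J2=0
add link → L=3 J1=0 J2=0
C@2,0 dof=2 J2 → L=3 J1=0 J2=1
C@1,2 dof=2 J2 → L=3 J1=0 J2=2
PS@0,1 dof=2 J2 → L=3 J1=0 J2=3
add link → L=4 J1=0 J2=3
R@3,2 dof=1 J1 → L=4 J1=1 J2=3
PS@3,0 dof=2 J2 → L=4 J1=1 J2=4
P@1,3 dof=1 J1 → L=4 J1=2 J2=4
M=3(L−1)−2J1−J2=3·3−2·2−4=1

M = 1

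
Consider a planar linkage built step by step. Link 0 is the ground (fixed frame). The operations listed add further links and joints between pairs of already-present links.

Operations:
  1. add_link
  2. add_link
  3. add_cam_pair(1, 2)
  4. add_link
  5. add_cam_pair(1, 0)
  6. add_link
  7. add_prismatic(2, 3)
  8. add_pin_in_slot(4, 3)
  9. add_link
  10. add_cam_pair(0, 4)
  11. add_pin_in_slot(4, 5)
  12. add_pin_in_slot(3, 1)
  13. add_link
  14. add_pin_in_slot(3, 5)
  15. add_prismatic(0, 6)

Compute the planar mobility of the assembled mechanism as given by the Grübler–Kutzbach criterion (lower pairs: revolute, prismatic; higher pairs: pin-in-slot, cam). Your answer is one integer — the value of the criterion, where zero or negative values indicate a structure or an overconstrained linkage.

link 0 = ground. State L|J1|J2 = 1|0|0
+link1  2|0|0
+link2  3|0|0
C(1,2) f=2→J2  3|0|1
+link3  4|0|1
C(1,0) f=2→J2  4|0|2
+link4  5|0|2
P(2,3) f=1→J1  5|1|2
PS(4,3) f=2→J2  5|1|3
+link5  6|1|3
C(0,4) f=2→J2  6|1|4
PS(4,5) f=2→J2  6|1|5
PS(3,1) f=2→J2  6|1|6
+link6  7|1|6
PS(3,5) f=2→J2  7|1|7
P(0,6) f=1→J1  7|2|7
M = 3(7−1)−2·2−7 = 18−4−7 = 7

M = 7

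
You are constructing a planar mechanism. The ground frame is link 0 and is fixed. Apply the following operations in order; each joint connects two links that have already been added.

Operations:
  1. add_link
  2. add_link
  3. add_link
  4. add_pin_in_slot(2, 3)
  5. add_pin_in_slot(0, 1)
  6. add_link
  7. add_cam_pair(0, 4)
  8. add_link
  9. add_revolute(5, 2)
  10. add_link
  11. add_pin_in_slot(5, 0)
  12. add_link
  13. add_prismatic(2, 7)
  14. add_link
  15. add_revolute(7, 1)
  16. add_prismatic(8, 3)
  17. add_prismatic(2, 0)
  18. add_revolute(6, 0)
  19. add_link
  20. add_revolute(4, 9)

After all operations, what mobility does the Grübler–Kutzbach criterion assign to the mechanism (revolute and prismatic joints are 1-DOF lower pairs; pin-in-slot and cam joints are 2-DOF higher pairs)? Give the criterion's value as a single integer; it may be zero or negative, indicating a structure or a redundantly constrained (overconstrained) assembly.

M = 9

ground; <1,0,0>
#1 <2,0,0>
#2 <3,0,0>
#3 <4,0,0>
PS:2↔3 J2 <4,0,1>
PS:0↔1 J2 <4,0,2>
#4 <5,0,2>
C:0↔4 J2 <5,0,3>
#5 <6,0,3>
R:5↔2 J1 <6,1,3>
#6 <7,1,3>
PS:5↔0 J2 <7,1,4>
#7 <8,1,4>
P:2↔7 J1 <8,2,4>
#8 <9,2,4>
R:7↔1 J1 <9,3,4>
P:8↔3 J1 <9,4,4>
P:2↔0 J1 <9,5,4>
R:6↔0 J1 <9,6,4>
#9 <10,6,4>
R:4↔9 J1 <10,7,4>
3×9 − 2×7 − 1×4 = 9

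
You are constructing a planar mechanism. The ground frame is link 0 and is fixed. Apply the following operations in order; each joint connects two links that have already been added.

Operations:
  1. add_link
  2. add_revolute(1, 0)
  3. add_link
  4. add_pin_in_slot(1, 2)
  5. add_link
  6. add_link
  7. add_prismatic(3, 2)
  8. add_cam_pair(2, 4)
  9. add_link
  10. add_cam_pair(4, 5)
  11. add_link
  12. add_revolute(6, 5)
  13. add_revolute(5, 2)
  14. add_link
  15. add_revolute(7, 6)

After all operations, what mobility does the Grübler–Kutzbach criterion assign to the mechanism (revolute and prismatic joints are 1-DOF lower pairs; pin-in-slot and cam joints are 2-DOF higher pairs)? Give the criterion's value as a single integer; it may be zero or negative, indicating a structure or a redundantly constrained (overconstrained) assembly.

M = 8

[1;0;0] (link 0 is ground)
L+ [2;0;0]
R(1,0)∈J1 [2;1;0]
L+ [3;1;0]
PS(1,2)∈J2 [3;1;1]
L+ [4;1;1]
L+ [5;1;1]
P(3,2)∈J1 [5;2;1]
C(2,4)∈J2 [5;2;2]
L+ [6;2;2]
C(4,5)∈J2 [6;2;3]
L+ [7;2;3]
R(6,5)∈J1 [7;3;3]
R(5,2)∈J1 [7;4;3]
L+ [8;4;3]
R(7,6)∈J1 [8;5;3]
mobility = 21 − 10 − 3 = 8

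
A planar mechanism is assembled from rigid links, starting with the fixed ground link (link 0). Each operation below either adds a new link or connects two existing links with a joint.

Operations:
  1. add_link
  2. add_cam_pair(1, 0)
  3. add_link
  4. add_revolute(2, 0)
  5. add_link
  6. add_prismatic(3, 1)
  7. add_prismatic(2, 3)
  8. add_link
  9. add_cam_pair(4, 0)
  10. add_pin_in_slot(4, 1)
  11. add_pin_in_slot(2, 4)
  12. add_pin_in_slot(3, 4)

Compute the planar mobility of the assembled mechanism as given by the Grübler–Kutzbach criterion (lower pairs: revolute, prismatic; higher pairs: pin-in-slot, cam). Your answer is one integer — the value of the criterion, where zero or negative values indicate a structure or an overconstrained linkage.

M = 1

ground; <1,0,0>
#1 <2,0,0>
C:1↔0 J2 <2,0,1>
#2 <3,0,1>
R:2↔0 J1 <3,1,1>
#3 <4,1,1>
P:3↔1 J1 <4,2,1>
P:2↔3 J1 <4,3,1>
#4 <5,3,1>
C:4↔0 J2 <5,3,2>
PS:4↔1 J2 <5,3,3>
PS:2↔4 J2 <5,3,4>
PS:3↔4 J2 <5,3,5>
3×4 − 2×3 − 1×5 = 1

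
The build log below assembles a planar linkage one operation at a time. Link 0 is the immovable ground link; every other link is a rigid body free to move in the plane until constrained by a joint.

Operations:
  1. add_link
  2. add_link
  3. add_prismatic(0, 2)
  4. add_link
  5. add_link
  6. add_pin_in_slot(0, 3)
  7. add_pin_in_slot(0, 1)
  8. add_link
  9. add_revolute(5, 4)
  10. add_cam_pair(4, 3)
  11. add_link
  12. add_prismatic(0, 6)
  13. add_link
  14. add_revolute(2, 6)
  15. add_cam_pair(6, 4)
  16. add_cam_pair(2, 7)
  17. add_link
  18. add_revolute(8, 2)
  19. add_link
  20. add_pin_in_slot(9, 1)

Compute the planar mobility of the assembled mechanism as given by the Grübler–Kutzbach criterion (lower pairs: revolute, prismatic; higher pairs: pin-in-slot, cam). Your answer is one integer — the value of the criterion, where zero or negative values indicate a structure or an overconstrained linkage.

M = 11

L=1 J1=0 J2=0
add link → L=2 J1=0 J2=0
add link → L=3 J1=0 J2=0
P@0,2 dof=1 J1 → L=3 J1=1 J2=0
add link → L=4 J1=1 J2=0
add link → L=5 J1=1 J2=0
PS@0,3 dof=2 J2 → L=5 J1=1 J2=1
PS@0,1 dof=2 J2 → L=5 J1=1 J2=2
add link → L=6 J1=1 J2=2
R@5,4 dof=1 J1 → L=6 J1=2 J2=2
C@4,3 dof=2 J2 → L=6 J1=2 J2=3
add link → L=7 J1=2 J2=3
P@0,6 dof=1 J1 → L=7 J1=3 J2=3
add link → L=8 J1=3 J2=3
R@2,6 dof=1 J1 → L=8 J1=4 J2=3
C@6,4 dof=2 J2 → L=8 J1=4 J2=4
C@2,7 dof=2 J2 → L=8 J1=4 J2=5
add link → L=9 J1=4 J2=5
R@8,2 dof=1 J1 → L=9 J1=5 J2=5
add link → L=10 J1=5 J2=5
PS@9,1 dof=2 J2 → L=10 J1=5 J2=6
M=3(L−1)−2J1−J2=3·9−2·5−6=11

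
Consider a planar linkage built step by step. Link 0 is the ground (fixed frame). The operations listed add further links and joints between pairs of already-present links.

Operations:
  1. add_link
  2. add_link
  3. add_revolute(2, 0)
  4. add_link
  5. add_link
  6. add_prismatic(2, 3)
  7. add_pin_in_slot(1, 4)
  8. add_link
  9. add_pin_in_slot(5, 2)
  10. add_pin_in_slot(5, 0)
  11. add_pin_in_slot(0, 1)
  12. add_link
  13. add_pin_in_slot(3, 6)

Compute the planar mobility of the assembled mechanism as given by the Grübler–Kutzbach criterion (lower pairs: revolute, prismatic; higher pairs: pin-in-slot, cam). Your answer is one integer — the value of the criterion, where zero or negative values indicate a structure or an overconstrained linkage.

M = 9

ground; <1,0,0>
#1 <2,0,0>
#2 <3,0,0>
R:2↔0 J1 <3,1,0>
#3 <4,1,0>
#4 <5,1,0>
P:2↔3 J1 <5,2,0>
PS:1↔4 J2 <5,2,1>
#5 <6,2,1>
PS:5↔2 J2 <6,2,2>
PS:5↔0 J2 <6,2,3>
PS:0↔1 J2 <6,2,4>
#6 <7,2,4>
PS:3↔6 J2 <7,2,5>
3×6 − 2×2 − 1×5 = 9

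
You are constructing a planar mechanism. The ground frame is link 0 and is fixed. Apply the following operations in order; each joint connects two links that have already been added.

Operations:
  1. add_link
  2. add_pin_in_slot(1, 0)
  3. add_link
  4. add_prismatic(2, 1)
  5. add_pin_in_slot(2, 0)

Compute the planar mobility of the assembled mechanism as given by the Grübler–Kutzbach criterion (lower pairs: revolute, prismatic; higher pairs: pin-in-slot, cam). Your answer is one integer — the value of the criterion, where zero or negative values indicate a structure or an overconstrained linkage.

ground; <1,0,0>
#1 <2,0,0>
PS:1↔0 J2 <2,0,1>
#2 <3,0,1>
P:2↔1 J1 <3,1,1>
PS:2↔0 J2 <3,1,2>
3×2 − 2×1 − 1×2 = 2

M = 2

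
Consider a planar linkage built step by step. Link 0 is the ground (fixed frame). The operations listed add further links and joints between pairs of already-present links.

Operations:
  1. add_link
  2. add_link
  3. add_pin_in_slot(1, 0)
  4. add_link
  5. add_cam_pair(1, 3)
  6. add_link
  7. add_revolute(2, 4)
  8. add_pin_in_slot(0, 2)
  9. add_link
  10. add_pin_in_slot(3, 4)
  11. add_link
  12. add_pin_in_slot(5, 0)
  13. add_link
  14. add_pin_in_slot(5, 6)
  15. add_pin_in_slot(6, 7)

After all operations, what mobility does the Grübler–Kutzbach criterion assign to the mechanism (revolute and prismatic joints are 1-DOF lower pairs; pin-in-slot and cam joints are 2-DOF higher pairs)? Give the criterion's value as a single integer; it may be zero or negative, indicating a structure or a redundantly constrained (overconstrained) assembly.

ground; <1,0,0>
#1 <2,0,0>
#2 <3,0,0>
PS:1↔0 J2 <3,0,1>
#3 <4,0,1>
C:1↔3 J2 <4,0,2>
#4 <5,0,2>
R:2↔4 J1 <5,1,2>
PS:0↔2 J2 <5,1,3>
#5 <6,1,3>
PS:3↔4 J2 <6,1,4>
#6 <7,1,4>
PS:5↔0 J2 <7,1,5>
#7 <8,1,5>
PS:5↔6 J2 <8,1,6>
PS:6↔7 J2 <8,1,7>
3×7 − 2×1 − 1×7 = 12

M = 12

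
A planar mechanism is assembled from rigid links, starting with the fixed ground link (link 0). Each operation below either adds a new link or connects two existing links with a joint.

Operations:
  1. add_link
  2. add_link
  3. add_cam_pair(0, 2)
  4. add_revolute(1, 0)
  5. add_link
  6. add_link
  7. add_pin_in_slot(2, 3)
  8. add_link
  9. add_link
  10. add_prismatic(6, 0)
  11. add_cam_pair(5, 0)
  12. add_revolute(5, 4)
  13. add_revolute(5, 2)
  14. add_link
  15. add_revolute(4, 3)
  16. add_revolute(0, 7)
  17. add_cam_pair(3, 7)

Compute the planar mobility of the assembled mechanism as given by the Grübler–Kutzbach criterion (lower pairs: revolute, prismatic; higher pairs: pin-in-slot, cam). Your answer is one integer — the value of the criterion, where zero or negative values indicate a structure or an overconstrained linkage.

[1;0;0] (link 0 is ground)
L+ [2;0;0]
L+ [3;0;0]
C(0,2)∈J2 [3;0;1]
R(1,0)∈J1 [3;1;1]
L+ [4;1;1]
L+ [5;1;1]
PS(2,3)∈J2 [5;1;2]
L+ [6;1;2]
L+ [7;1;2]
P(6,0)∈J1 [7;2;2]
C(5,0)∈J2 [7;2;3]
R(5,4)∈J1 [7;3;3]
R(5,2)∈J1 [7;4;3]
L+ [8;4;3]
R(4,3)∈J1 [8;5;3]
R(0,7)∈J1 [8;6;3]
C(3,7)∈J2 [8;6;4]
mobility = 21 − 12 − 4 = 5

M = 5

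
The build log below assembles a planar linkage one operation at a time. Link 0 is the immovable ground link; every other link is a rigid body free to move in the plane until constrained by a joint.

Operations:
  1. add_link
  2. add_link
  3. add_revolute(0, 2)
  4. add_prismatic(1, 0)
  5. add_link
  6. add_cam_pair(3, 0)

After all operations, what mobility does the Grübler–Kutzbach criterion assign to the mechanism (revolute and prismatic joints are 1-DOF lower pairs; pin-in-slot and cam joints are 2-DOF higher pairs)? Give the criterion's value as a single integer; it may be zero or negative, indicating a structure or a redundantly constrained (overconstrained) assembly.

M = 4

L=1 J1=0 J2=0
add link → L=2 J1=0 J2=0
add link → L=3 J1=0 J2=0
R@0,2 dof=1 J1 → L=3 J1=1 J2=0
P@1,0 dof=1 J1 → L=3 J1=2 J2=0
add link → L=4 J1=2 J2=0
C@3,0 dof=2 J2 → L=4 J1=2 J2=1
M=3(L−1)−2J1−J2=3·3−2·2−1=4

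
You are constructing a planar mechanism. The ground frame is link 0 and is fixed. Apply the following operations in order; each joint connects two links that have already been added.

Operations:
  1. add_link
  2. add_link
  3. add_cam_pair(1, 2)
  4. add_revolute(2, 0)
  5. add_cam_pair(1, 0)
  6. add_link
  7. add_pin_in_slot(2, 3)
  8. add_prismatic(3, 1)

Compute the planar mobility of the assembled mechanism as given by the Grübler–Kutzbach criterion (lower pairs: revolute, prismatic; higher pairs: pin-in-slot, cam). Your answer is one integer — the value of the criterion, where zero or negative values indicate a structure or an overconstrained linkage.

link 0 = ground. State L|J1|J2 = 1|0|0
+link1  2|0|0
+link2  3|0|0
C(1,2) f=2→J2  3|0|1
R(2,0) f=1→J1  3|1|1
C(1,0) f=2→J2  3|1|2
+link3  4|1|2
PS(2,3) f=2→J2  4|1|3
P(3,1) f=1→J1  4|2|3
M = 3(4−1)−2·2−3 = 9−4−3 = 2

M = 2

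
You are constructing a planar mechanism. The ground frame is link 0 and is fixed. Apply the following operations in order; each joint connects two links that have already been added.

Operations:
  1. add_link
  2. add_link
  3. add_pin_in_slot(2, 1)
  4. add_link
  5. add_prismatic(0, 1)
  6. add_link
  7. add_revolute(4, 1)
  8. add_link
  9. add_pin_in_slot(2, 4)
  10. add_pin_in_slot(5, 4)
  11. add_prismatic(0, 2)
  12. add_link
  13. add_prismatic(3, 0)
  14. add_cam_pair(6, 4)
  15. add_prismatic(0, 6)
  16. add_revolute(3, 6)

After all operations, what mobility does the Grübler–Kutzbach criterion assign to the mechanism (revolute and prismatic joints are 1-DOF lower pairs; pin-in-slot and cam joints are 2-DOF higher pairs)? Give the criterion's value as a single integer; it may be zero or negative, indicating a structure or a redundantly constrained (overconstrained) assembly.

link 0 = ground. State L|J1|J2 = 1|0|0
+link1  2|0|0
+link2  3|0|0
PS(2,1) f=2→J2  3|0|1
+link3  4|0|1
P(0,1) f=1→J1  4|1|1
+link4  5|1|1
R(4,1) f=1→J1  5|2|1
+link5  6|2|1
PS(2,4) f=2→J2  6|2|2
PS(5,4) f=2→J2  6|2|3
P(0,2) f=1→J1  6|3|3
+link6  7|3|3
P(3,0) f=1→J1  7|4|3
C(6,4) f=2→J2  7|4|4
P(0,6) f=1→J1  7|5|4
R(3,6) f=1→J1  7|6|4
M = 3(7−1)−2·6−4 = 18−12−4 = 2

M = 2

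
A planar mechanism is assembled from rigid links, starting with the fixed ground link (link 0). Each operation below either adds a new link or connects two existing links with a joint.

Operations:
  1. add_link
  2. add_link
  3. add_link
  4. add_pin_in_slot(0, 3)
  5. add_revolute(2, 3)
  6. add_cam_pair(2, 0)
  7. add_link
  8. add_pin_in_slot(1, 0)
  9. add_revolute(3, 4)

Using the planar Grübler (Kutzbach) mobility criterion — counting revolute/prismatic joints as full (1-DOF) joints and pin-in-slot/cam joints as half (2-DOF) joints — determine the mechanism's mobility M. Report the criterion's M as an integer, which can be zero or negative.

[1;0;0] (link 0 is ground)
L+ [2;0;0]
L+ [3;0;0]
L+ [4;0;0]
PS(0,3)∈J2 [4;0;1]
R(2,3)∈J1 [4;1;1]
C(2,0)∈J2 [4;1;2]
L+ [5;1;2]
PS(1,0)∈J2 [5;1;3]
R(3,4)∈J1 [5;2;3]
mobility = 12 − 4 − 3 = 5

M = 5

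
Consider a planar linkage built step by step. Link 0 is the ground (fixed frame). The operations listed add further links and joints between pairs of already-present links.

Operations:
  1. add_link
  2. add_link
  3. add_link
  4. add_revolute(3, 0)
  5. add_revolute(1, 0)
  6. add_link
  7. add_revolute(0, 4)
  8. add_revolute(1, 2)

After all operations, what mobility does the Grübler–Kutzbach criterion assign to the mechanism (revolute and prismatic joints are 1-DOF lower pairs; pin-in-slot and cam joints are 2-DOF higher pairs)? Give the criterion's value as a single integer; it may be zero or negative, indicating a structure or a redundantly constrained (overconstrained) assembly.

link 0 = ground. State L|J1|J2 = 1|0|0
+link1  2|0|0
+link2  3|0|0
+link3  4|0|0
R(3,0) f=1→J1  4|1|0
R(1,0) f=1→J1  4|2|0
+link4  5|2|0
R(0,4) f=1→J1  5|3|0
R(1,2) f=1→J1  5|4|0
M = 3(5−1)−2·4−0 = 12−8−0 = 4

M = 4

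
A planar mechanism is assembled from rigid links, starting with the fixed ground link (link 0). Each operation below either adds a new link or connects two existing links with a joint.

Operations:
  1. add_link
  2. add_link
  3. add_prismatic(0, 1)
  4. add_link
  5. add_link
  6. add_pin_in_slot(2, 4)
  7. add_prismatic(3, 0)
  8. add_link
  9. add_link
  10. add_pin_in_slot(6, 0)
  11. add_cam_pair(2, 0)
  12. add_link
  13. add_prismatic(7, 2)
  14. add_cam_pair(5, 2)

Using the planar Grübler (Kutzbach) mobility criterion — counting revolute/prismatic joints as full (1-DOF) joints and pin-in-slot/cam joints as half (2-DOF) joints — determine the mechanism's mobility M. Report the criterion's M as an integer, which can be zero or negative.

M = 11

L=1 J1=0 J2=0
add link → L=2 J1=0 J2=0
add link → L=3 J1=0 J2=0
P@0,1 dof=1 J1 → L=3 J1=1 J2=0
add link → L=4 J1=1 J2=0
add link → L=5 J1=1 J2=0
PS@2,4 dof=2 J2 → L=5 J1=1 J2=1
P@3,0 dof=1 J1 → L=5 J1=2 J2=1
add link → L=6 J1=2 J2=1
add link → L=7 J1=2 J2=1
PS@6,0 dof=2 J2 → L=7 J1=2 J2=2
C@2,0 dof=2 J2 → L=7 J1=2 J2=3
add link → L=8 J1=2 J2=3
P@7,2 dof=1 J1 → L=8 J1=3 J2=3
C@5,2 dof=2 J2 → L=8 J1=3 J2=4
M=3(L−1)−2J1−J2=3·7−2·3−4=11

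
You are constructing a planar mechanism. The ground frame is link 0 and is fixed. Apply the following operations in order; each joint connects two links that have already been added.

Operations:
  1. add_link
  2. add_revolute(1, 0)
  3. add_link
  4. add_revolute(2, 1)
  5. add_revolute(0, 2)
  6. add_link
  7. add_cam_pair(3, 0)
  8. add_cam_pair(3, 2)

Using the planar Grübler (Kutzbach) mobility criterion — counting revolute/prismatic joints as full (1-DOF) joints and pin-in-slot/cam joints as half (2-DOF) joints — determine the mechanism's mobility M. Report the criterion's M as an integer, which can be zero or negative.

M = 1

(L,J1,J2)=(1,0,0); link0 fixed
link1: (2,0,0)
R 1-0 [J1]: (2,1,0)
link2: (3,1,0)
R 2-1 [J1]: (3,2,0)
R 0-2 [J1]: (3,3,0)
link3: (4,3,0)
C 3-0 [J2]: (4,3,1)
C 3-2 [J2]: (4,3,2)
Grübler: 3·3 − 2·3 − 2 = 1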